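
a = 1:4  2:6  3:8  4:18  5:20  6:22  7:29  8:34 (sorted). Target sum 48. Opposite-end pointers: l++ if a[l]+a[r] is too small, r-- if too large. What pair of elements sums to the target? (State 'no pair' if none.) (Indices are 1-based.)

no pair

l=1 r=8: 4+34=38 <48, l++
l=2 r=8: 6+34=40 <48, l++
l=3 r=8: 8+34=42 <48, l++
l=4 r=8: 18+34=52 >48, r--
l=4 r=7: 18+29=47 <48, l++
l=5 r=7: 20+29=49 >48, r--
l=5 r=6: 20+22=42 <48, l++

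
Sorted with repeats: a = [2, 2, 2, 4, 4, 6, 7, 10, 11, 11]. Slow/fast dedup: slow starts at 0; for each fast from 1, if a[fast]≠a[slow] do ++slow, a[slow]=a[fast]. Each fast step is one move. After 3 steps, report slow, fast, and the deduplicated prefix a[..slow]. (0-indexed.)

slow=1, fast=4, prefix=[2, 4]

(s=0,f=1) a[fast]=2=a[slow] dup → fast++
(s=0,f=2) a[fast]=2=a[slow] dup → fast++
(s=0,f=3) a[fast]=4≠a[slow]=2 write a[1]=4 → slow++,fast++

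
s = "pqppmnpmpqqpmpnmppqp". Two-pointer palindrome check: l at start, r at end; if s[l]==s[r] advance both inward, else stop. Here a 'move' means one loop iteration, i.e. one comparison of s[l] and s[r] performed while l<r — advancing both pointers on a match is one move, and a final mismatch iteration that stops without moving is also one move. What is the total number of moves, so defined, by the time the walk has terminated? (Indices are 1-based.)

[1,20] 'p'=='p' → l++,r--
[2,19] 'q'=='q' → l++,r--
[3,18] 'p'=='p' → l++,r--
[4,17] 'p'=='p' → l++,r--
[5,16] 'm'=='m' → l++,r--
[6,15] 'n'=='n' → l++,r--
[7,14] 'p'=='p' → l++,r--
[8,13] 'm'=='m' → l++,r--
[9,12] 'p'=='p' → l++,r--
[10,11] 'q'=='q' → l++,r--

10 moves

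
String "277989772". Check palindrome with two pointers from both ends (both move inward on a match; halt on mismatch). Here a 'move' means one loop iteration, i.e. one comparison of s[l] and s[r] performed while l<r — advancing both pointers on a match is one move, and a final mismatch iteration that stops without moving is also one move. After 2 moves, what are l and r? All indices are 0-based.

l=2, r=6

l=0 r=8: '2'=='2', l++,r--
l=1 r=7: '7'=='7', l++,r--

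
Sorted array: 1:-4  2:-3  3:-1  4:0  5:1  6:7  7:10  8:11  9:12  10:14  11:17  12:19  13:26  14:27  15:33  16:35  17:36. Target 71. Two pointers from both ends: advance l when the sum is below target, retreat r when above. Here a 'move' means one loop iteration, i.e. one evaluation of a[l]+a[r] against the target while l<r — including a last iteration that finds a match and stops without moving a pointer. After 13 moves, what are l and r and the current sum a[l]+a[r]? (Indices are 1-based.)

[1,17] -4+36=32 <71 → l++
[2,17] -3+36=33 <71 → l++
[3,17] -1+36=35 <71 → l++
[4,17] 0+36=36 <71 → l++
[5,17] 1+36=37 <71 → l++
[6,17] 7+36=43 <71 → l++
[7,17] 10+36=46 <71 → l++
[8,17] 11+36=47 <71 → l++
[9,17] 12+36=48 <71 → l++
[10,17] 14+36=50 <71 → l++
[11,17] 17+36=53 <71 → l++
[12,17] 19+36=55 <71 → l++
[13,17] 26+36=62 <71 → l++

l=14, r=17, sum=63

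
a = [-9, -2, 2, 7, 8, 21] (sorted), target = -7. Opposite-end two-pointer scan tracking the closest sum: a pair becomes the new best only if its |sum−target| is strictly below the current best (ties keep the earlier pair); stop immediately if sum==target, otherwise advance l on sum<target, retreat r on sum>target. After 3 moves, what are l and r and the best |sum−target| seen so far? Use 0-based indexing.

l=0, r=2, best |Δ|=5

l=0 r=5: -9+21=12 d=19 *, r--
l=0 r=4: -9+8=-1 d=6 *, r--
l=0 r=3: -9+7=-2 d=5 *, r--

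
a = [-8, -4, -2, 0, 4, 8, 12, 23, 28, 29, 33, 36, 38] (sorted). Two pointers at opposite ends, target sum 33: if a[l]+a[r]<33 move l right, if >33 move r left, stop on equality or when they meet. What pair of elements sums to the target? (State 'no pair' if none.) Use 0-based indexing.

l=0 r=12: -8+38=30 <33, l++
l=1 r=12: -4+38=34 >33, r--
l=1 r=11: -4+36=32 <33, l++
l=2 r=11: -2+36=34 >33, r--
l=2 r=10: -2+33=31 <33, l++
l=3 r=10: 0+33=33, found

(0, 33)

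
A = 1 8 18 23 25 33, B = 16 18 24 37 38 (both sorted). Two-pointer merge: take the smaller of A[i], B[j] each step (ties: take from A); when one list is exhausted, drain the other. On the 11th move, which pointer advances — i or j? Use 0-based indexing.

[i=0,j=0] A[i]=1<=B[j]=16 take 1 → i++
[i=1,j=0] A[i]=8<=B[j]=16 take 8 → i++
[i=2,j=0] A[i]=18>B[j]=16 take 16 → j++
[i=2,j=1] A[i]=18<=B[j]=18 take 18 → i++
[i=3,j=1] A[i]=23>B[j]=18 take 18 → j++
[i=3,j=2] A[i]=23<=B[j]=24 take 23 → i++
[i=4,j=2] A[i]=25>B[j]=24 take 24 → j++
[i=4,j=3] A[i]=25<=B[j]=37 take 25 → i++
[i=5,j=3] A[i]=33<=B[j]=37 take 33 → i++
[i=6,j=3] A done, take B[j]=37 → j++
[i=6,j=4] A done, take B[j]=38 → j++

j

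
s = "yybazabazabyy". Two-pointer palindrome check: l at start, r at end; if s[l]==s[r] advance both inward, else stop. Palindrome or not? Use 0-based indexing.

palindrome

[0,12] 'y'=='y' → l++,r--
[1,11] 'y'=='y' → l++,r--
[2,10] 'b'=='b' → l++,r--
[3,9] 'a'=='a' → l++,r--
[4,8] 'z'=='z' → l++,r--
[5,7] 'a'=='a' → l++,r--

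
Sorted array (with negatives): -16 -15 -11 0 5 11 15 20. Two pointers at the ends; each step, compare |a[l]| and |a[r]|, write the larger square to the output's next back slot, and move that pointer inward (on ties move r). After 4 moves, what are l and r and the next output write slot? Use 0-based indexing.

l=0 r=7: |-16|<=|20| out[7]=400, r--
l=0 r=6: |-16|>|15| out[6]=256, l++
l=1 r=6: |-15|<=|15| out[5]=225, r--
l=1 r=5: |-15|>|11| out[4]=225, l++

l=2, r=5, next write slot=3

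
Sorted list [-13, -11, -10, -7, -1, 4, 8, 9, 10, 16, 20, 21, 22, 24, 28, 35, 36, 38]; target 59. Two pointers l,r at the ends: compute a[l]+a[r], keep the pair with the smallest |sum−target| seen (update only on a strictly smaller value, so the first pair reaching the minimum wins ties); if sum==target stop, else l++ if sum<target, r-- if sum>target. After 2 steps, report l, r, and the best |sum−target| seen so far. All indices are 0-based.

[0,17] -13+38=25 d=34 * → l++
[1,17] -11+38=27 d=32 * → l++

l=2, r=17, best |Δ|=32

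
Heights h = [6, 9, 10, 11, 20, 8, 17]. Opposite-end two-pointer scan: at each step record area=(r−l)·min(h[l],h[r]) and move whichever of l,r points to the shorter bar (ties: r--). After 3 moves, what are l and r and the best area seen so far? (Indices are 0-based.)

l=3, r=6, best area=45

l=0 r=6: min(6,17)*6=36 best=36 *, l++
l=1 r=6: min(9,17)*5=45 best=45 *, l++
l=2 r=6: min(10,17)*4=40 best=45, l++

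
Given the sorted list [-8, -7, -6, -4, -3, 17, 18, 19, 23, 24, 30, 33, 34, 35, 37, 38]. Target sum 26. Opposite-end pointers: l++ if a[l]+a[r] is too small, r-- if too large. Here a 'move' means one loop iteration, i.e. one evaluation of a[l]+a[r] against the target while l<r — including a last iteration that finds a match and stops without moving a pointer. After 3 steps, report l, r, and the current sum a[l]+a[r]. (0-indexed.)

l=0, r=12, sum=26

[0,15] -8+38=30 >26 → r--
[0,14] -8+37=29 >26 → r--
[0,13] -8+35=27 >26 → r--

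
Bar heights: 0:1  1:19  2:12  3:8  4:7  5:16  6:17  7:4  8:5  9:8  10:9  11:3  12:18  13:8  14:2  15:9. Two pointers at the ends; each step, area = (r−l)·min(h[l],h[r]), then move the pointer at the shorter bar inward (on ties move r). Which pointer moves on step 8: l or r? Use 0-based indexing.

r

l=0 r=15: min(1,9)*15=15 best=15 *, l++
l=1 r=15: min(19,9)*14=126 best=126 *, r--
l=1 r=14: min(19,2)*13=26 best=126, r--
l=1 r=13: min(19,8)*12=96 best=126, r--
l=1 r=12: min(19,18)*11=198 best=198 *, r--
l=1 r=11: min(19,3)*10=30 best=198, r--
l=1 r=10: min(19,9)*9=81 best=198, r--
l=1 r=9: min(19,8)*8=64 best=198, r--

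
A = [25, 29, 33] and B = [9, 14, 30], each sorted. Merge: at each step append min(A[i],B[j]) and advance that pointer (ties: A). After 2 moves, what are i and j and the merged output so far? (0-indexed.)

i=0 j=0: A[i]=25>B[j]=9 take 9, j++
i=0 j=1: A[i]=25>B[j]=14 take 14, j++

i=0, j=2, merged so far=[9, 14]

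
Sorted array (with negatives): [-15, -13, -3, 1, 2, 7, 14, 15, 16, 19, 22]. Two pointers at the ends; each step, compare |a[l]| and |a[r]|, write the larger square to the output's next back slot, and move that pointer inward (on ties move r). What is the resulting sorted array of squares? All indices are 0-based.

[1, 4, 9, 49, 169, 196, 225, 225, 256, 361, 484]

l=0 r=10: |-15|<=|22| out[10]=484, r--
l=0 r=9: |-15|<=|19| out[9]=361, r--
l=0 r=8: |-15|<=|16| out[8]=256, r--
l=0 r=7: |-15|<=|15| out[7]=225, r--
l=0 r=6: |-15|>|14| out[6]=225, l++
l=1 r=6: |-13|<=|14| out[5]=196, r--
l=1 r=5: |-13|>|7| out[4]=169, l++
l=2 r=5: |-3|<=|7| out[3]=49, r--
l=2 r=4: |-3|>|2| out[2]=9, l++
l=3 r=4: |1|<=|2| out[1]=4, r--
l=3 r=3: |1|<=|1| out[0]=1, r--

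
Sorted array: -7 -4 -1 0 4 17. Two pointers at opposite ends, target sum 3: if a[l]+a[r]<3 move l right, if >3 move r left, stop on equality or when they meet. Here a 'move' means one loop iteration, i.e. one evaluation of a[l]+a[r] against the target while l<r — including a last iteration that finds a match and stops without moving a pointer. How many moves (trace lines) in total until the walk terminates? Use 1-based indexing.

4 moves

l=1 r=6: -7+17=10 >3, r--
l=1 r=5: -7+4=-3 <3, l++
l=2 r=5: -4+4=0 <3, l++
l=3 r=5: -1+4=3, found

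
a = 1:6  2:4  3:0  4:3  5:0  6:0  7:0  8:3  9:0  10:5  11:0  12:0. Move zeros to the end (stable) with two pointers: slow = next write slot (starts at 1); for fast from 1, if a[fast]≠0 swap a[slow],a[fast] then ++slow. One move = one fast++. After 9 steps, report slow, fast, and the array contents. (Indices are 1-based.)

slow=5, fast=10, a=[6, 4, 3, 3, 0, 0, 0, 0, 0, 5, 0, 0]

slow=1 fast=1: a[fast]=6≠0 swap→a[1]=6, slow++,fast++
slow=2 fast=2: a[fast]=4≠0 swap→a[2]=4, slow++,fast++
slow=3 fast=3: a[fast]=0, fast++
slow=3 fast=4: a[fast]=3≠0 swap→a[3]=3, slow++,fast++
slow=4 fast=5: a[fast]=0, fast++
slow=4 fast=6: a[fast]=0, fast++
slow=4 fast=7: a[fast]=0, fast++
slow=4 fast=8: a[fast]=3≠0 swap→a[4]=3, slow++,fast++
slow=5 fast=9: a[fast]=0, fast++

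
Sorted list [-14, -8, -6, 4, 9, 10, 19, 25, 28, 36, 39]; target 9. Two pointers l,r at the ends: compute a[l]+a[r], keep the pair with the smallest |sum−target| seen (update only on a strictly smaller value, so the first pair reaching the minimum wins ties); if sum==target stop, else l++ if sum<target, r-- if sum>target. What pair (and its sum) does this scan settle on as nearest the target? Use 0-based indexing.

l=0 r=10: -14+39=25 d=16 *, r--
l=0 r=9: -14+36=22 d=13 *, r--
l=0 r=8: -14+28=14 d=5 *, r--
l=0 r=7: -14+25=11 d=2 *, r--
l=0 r=6: -14+19=5 d=4, l++
l=1 r=6: -8+19=11 d=2, r--
l=1 r=5: -8+10=2 d=7, l++
l=2 r=5: -6+10=4 d=5, l++
l=3 r=5: 4+10=14 d=5, r--
l=3 r=4: 4+9=13 d=4, r--

pair (-14, 25) with sum 11 (|Δ|=2)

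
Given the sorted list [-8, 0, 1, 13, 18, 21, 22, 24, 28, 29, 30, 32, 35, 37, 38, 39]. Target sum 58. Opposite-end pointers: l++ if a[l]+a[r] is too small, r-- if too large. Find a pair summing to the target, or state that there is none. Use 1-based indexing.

(21, 37)

l=1 r=16: -8+39=31 <58, l++
l=2 r=16: 0+39=39 <58, l++
l=3 r=16: 1+39=40 <58, l++
l=4 r=16: 13+39=52 <58, l++
l=5 r=16: 18+39=57 <58, l++
l=6 r=16: 21+39=60 >58, r--
l=6 r=15: 21+38=59 >58, r--
l=6 r=14: 21+37=58, found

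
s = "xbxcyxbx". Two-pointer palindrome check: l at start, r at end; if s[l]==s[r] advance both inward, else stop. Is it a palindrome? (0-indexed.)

[0,7] 'x'=='x' → l++,r--
[1,6] 'b'=='b' → l++,r--
[2,5] 'x'=='x' → l++,r--
[3,4] 'c'!='y' → stop

not a palindrome (mismatch at 3,4)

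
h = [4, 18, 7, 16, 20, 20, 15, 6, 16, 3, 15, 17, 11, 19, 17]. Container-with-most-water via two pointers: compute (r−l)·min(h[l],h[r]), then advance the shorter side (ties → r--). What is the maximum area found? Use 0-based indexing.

[0,14] min(4,17)*14=56 best=56 * → l++
[1,14] min(18,17)*13=221 best=221 * → r--
[1,13] min(18,19)*12=216 best=221 → l++
[2,13] min(7,19)*11=77 best=221 → l++
[3,13] min(16,19)*10=160 best=221 → l++
[4,13] min(20,19)*9=171 best=221 → r--
[4,12] min(20,11)*8=88 best=221 → r--
[4,11] min(20,17)*7=119 best=221 → r--
[4,10] min(20,15)*6=90 best=221 → r--
[4,9] min(20,3)*5=15 best=221 → r--
[4,8] min(20,16)*4=64 best=221 → r--
[4,7] min(20,6)*3=18 best=221 → r--
[4,6] min(20,15)*2=30 best=221 → r--
[4,5] min(20,20)*1=20 best=221 → r--

max area = 221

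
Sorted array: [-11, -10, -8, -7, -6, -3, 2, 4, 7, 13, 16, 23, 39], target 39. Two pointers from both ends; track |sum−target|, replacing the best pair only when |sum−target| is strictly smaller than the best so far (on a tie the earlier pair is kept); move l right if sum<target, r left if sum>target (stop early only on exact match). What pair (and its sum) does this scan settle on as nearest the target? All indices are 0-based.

pair (16, 23) with sum 39 (|Δ|=0)

l=0 r=12: -11+39=28 d=11 *, l++
l=1 r=12: -10+39=29 d=10 *, l++
l=2 r=12: -8+39=31 d=8 *, l++
l=3 r=12: -7+39=32 d=7 *, l++
l=4 r=12: -6+39=33 d=6 *, l++
l=5 r=12: -3+39=36 d=3 *, l++
l=6 r=12: 2+39=41 d=2 *, r--
l=6 r=11: 2+23=25 d=14, l++
l=7 r=11: 4+23=27 d=12, l++
l=8 r=11: 7+23=30 d=9, l++
l=9 r=11: 13+23=36 d=3, l++
l=10 r=11: 16+23=39 d=0 *, stop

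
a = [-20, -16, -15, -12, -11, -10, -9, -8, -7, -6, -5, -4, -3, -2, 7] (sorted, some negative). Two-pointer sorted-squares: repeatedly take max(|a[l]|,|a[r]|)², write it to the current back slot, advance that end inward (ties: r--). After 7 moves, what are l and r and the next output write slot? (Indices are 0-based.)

[0,14] |-20|>|7| out[14]=400 → l++
[1,14] |-16|>|7| out[13]=256 → l++
[2,14] |-15|>|7| out[12]=225 → l++
[3,14] |-12|>|7| out[11]=144 → l++
[4,14] |-11|>|7| out[10]=121 → l++
[5,14] |-10|>|7| out[9]=100 → l++
[6,14] |-9|>|7| out[8]=81 → l++

l=7, r=14, next write slot=7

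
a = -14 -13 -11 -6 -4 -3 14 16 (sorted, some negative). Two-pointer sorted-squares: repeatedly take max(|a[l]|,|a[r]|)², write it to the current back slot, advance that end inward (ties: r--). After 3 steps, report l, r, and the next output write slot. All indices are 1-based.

l=1 r=8: |-14|<=|16| out[8]=256, r--
l=1 r=7: |-14|<=|14| out[7]=196, r--
l=1 r=6: |-14|>|-3| out[6]=196, l++

l=2, r=6, next write slot=5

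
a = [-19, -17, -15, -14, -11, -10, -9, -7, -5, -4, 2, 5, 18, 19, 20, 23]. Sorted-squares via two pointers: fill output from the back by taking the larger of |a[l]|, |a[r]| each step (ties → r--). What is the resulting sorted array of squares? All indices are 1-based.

[1,16] |-19|<=|23| out[16]=529 → r--
[1,15] |-19|<=|20| out[15]=400 → r--
[1,14] |-19|<=|19| out[14]=361 → r--
[1,13] |-19|>|18| out[13]=361 → l++
[2,13] |-17|<=|18| out[12]=324 → r--
[2,12] |-17|>|5| out[11]=289 → l++
[3,12] |-15|>|5| out[10]=225 → l++
[4,12] |-14|>|5| out[9]=196 → l++
[5,12] |-11|>|5| out[8]=121 → l++
[6,12] |-10|>|5| out[7]=100 → l++
[7,12] |-9|>|5| out[6]=81 → l++
[8,12] |-7|>|5| out[5]=49 → l++
[9,12] |-5|<=|5| out[4]=25 → r--
[9,11] |-5|>|2| out[3]=25 → l++
[10,11] |-4|>|2| out[2]=16 → l++
[11,11] |2|<=|2| out[1]=4 → r--

[4, 16, 25, 25, 49, 81, 100, 121, 196, 225, 289, 324, 361, 361, 400, 529]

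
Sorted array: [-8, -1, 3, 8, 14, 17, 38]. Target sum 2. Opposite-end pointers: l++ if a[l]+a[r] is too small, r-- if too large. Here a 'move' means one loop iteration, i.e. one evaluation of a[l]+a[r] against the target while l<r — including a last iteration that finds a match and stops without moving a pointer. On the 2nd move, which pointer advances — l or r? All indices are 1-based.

[1,7] -8+38=30 >2 → r--
[1,6] -8+17=9 >2 → r--

r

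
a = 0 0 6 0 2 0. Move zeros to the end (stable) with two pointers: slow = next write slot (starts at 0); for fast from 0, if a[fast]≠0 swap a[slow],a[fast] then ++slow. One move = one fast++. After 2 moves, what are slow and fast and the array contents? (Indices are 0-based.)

slow=0 fast=0: a[fast]=0, fast++
slow=0 fast=1: a[fast]=0, fast++

slow=0, fast=2, a=[0, 0, 6, 0, 2, 0]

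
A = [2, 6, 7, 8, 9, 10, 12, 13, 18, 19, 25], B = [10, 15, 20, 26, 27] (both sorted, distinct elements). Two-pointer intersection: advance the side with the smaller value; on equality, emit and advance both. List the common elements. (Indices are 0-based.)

i=0 j=0: 2<10, i++
i=1 j=0: 6<10, i++
i=2 j=0: 7<10, i++
i=3 j=0: 8<10, i++
i=4 j=0: 9<10, i++
i=5 j=0: 10==10 emit, i++,j++
i=6 j=1: 12<15, i++
i=7 j=1: 13<15, i++
i=8 j=1: 18>15, j++
i=8 j=2: 18<20, i++
i=9 j=2: 19<20, i++
i=10 j=2: 25>20, j++
i=10 j=3: 25<26, i++

intersection = [10]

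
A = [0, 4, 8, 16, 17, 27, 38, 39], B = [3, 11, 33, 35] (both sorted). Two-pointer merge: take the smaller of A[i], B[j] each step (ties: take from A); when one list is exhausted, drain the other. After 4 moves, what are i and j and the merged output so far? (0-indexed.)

i=3, j=1, merged so far=[0, 3, 4, 8]

[i=0,j=0] A[i]=0<=B[j]=3 take 0 → i++
[i=1,j=0] A[i]=4>B[j]=3 take 3 → j++
[i=1,j=1] A[i]=4<=B[j]=11 take 4 → i++
[i=2,j=1] A[i]=8<=B[j]=11 take 8 → i++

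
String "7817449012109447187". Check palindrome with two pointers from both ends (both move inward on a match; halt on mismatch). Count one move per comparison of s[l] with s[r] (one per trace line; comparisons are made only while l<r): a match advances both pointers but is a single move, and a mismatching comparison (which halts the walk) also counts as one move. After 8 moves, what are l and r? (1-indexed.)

[1,19] '7'=='7' → l++,r--
[2,18] '8'=='8' → l++,r--
[3,17] '1'=='1' → l++,r--
[4,16] '7'=='7' → l++,r--
[5,15] '4'=='4' → l++,r--
[6,14] '4'=='4' → l++,r--
[7,13] '9'=='9' → l++,r--
[8,12] '0'=='0' → l++,r--

l=9, r=11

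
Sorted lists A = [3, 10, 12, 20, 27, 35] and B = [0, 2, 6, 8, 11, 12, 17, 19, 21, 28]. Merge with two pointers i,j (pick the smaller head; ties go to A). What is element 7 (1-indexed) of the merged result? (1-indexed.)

[i=1,j=1] A[i]=3>B[j]=0 take 0 → j++
[i=1,j=2] A[i]=3>B[j]=2 take 2 → j++
[i=1,j=3] A[i]=3<=B[j]=6 take 3 → i++
[i=2,j=3] A[i]=10>B[j]=6 take 6 → j++
[i=2,j=4] A[i]=10>B[j]=8 take 8 → j++
[i=2,j=5] A[i]=10<=B[j]=11 take 10 → i++
[i=3,j=5] A[i]=12>B[j]=11 take 11 → j++
[i=3,j=6] A[i]=12<=B[j]=12 take 12 → i++
[i=4,j=6] A[i]=20>B[j]=12 take 12 → j++
[i=4,j=7] A[i]=20>B[j]=17 take 17 → j++
[i=4,j=8] A[i]=20>B[j]=19 take 19 → j++
[i=4,j=9] A[i]=20<=B[j]=21 take 20 → i++
[i=5,j=9] A[i]=27>B[j]=21 take 21 → j++
[i=5,j=10] A[i]=27<=B[j]=28 take 27 → i++
[i=6,j=10] A[i]=35>B[j]=28 take 28 → j++
[i=6,j=11] B done, take A[i]=35 → i++

merged[7] = 11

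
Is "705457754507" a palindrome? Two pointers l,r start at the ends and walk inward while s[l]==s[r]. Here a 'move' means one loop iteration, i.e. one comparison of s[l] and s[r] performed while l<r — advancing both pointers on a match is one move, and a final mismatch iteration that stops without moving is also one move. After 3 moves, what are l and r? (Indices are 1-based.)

l=4, r=9

[1,12] '7'=='7' → l++,r--
[2,11] '0'=='0' → l++,r--
[3,10] '5'=='5' → l++,r--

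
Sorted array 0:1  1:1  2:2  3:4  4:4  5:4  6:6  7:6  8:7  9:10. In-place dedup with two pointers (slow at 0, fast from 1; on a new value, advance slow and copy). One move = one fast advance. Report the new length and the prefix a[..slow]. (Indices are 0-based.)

slow=0 fast=1: a[fast]=1=a[slow] dup, fast++
slow=0 fast=2: a[fast]=2≠a[slow]=1 write a[1]=2, slow++,fast++
slow=1 fast=3: a[fast]=4≠a[slow]=2 write a[2]=4, slow++,fast++
slow=2 fast=4: a[fast]=4=a[slow] dup, fast++
slow=2 fast=5: a[fast]=4=a[slow] dup, fast++
slow=2 fast=6: a[fast]=6≠a[slow]=4 write a[3]=6, slow++,fast++
slow=3 fast=7: a[fast]=6=a[slow] dup, fast++
slow=3 fast=8: a[fast]=7≠a[slow]=6 write a[4]=7, slow++,fast++
slow=4 fast=9: a[fast]=10≠a[slow]=7 write a[5]=10, slow++,fast++

length 6; prefix = [1, 2, 4, 6, 7, 10]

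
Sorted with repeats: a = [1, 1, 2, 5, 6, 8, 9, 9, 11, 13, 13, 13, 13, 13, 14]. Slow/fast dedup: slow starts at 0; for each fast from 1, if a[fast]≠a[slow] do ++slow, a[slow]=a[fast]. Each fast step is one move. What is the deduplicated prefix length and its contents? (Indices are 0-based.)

length 9; prefix = [1, 2, 5, 6, 8, 9, 11, 13, 14]

(s=0,f=1) a[fast]=1=a[slow] dup → fast++
(s=0,f=2) a[fast]=2≠a[slow]=1 write a[1]=2 → slow++,fast++
(s=1,f=3) a[fast]=5≠a[slow]=2 write a[2]=5 → slow++,fast++
(s=2,f=4) a[fast]=6≠a[slow]=5 write a[3]=6 → slow++,fast++
(s=3,f=5) a[fast]=8≠a[slow]=6 write a[4]=8 → slow++,fast++
(s=4,f=6) a[fast]=9≠a[slow]=8 write a[5]=9 → slow++,fast++
(s=5,f=7) a[fast]=9=a[slow] dup → fast++
(s=5,f=8) a[fast]=11≠a[slow]=9 write a[6]=11 → slow++,fast++
(s=6,f=9) a[fast]=13≠a[slow]=11 write a[7]=13 → slow++,fast++
(s=7,f=10) a[fast]=13=a[slow] dup → fast++
(s=7,f=11) a[fast]=13=a[slow] dup → fast++
(s=7,f=12) a[fast]=13=a[slow] dup → fast++
(s=7,f=13) a[fast]=13=a[slow] dup → fast++
(s=7,f=14) a[fast]=14≠a[slow]=13 write a[8]=14 → slow++,fast++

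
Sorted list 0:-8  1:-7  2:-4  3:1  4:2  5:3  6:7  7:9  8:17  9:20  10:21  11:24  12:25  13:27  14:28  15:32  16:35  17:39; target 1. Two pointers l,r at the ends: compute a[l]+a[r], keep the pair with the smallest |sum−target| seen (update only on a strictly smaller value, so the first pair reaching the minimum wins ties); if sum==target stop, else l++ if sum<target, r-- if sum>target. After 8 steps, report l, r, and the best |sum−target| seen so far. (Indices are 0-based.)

l=0, r=9, best |Δ|=12

l=0 r=17: -8+39=31 d=30 *, r--
l=0 r=16: -8+35=27 d=26 *, r--
l=0 r=15: -8+32=24 d=23 *, r--
l=0 r=14: -8+28=20 d=19 *, r--
l=0 r=13: -8+27=19 d=18 *, r--
l=0 r=12: -8+25=17 d=16 *, r--
l=0 r=11: -8+24=16 d=15 *, r--
l=0 r=10: -8+21=13 d=12 *, r--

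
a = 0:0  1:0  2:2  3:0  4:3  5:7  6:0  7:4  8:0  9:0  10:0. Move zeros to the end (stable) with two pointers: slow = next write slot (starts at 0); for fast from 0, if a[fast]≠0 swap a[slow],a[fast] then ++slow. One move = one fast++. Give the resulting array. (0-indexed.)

slow=0 fast=0: a[fast]=0, fast++
slow=0 fast=1: a[fast]=0, fast++
slow=0 fast=2: a[fast]=2≠0 swap→a[0]=2, slow++,fast++
slow=1 fast=3: a[fast]=0, fast++
slow=1 fast=4: a[fast]=3≠0 swap→a[1]=3, slow++,fast++
slow=2 fast=5: a[fast]=7≠0 swap→a[2]=7, slow++,fast++
slow=3 fast=6: a[fast]=0, fast++
slow=3 fast=7: a[fast]=4≠0 swap→a[3]=4, slow++,fast++
slow=4 fast=8: a[fast]=0, fast++
slow=4 fast=9: a[fast]=0, fast++
slow=4 fast=10: a[fast]=0, fast++

[2, 3, 7, 4, 0, 0, 0, 0, 0, 0, 0]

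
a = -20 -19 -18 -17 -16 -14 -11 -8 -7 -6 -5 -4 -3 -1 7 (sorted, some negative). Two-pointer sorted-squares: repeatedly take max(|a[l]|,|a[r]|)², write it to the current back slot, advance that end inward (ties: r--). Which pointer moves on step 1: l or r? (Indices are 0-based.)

l

l=0 r=14: |-20|>|7| out[14]=400, l++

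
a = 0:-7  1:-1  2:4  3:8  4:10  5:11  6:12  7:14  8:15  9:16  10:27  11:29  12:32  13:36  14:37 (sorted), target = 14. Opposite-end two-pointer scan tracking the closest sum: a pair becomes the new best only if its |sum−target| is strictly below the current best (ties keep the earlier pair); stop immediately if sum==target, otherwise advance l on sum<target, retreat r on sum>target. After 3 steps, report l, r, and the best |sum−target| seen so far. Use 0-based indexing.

l=0, r=11, best |Δ|=11

[0,14] -7+37=30 d=16 * → r--
[0,13] -7+36=29 d=15 * → r--
[0,12] -7+32=25 d=11 * → r--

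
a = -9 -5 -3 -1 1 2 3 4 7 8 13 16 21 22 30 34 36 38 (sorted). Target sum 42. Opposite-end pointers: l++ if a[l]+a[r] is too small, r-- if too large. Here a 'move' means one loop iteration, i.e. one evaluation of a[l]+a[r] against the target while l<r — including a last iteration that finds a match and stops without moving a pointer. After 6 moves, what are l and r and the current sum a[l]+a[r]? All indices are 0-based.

l=6, r=17, sum=41

l=0 r=17: -9+38=29 <42, l++
l=1 r=17: -5+38=33 <42, l++
l=2 r=17: -3+38=35 <42, l++
l=3 r=17: -1+38=37 <42, l++
l=4 r=17: 1+38=39 <42, l++
l=5 r=17: 2+38=40 <42, l++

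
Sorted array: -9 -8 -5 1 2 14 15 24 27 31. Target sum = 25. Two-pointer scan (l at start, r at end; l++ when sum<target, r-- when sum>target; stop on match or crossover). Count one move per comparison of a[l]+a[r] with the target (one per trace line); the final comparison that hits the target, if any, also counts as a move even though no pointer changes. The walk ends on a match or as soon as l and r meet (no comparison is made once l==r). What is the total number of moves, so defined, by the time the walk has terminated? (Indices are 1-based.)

l=1 r=10: -9+31=22 <25, l++
l=2 r=10: -8+31=23 <25, l++
l=3 r=10: -5+31=26 >25, r--
l=3 r=9: -5+27=22 <25, l++
l=4 r=9: 1+27=28 >25, r--
l=4 r=8: 1+24=25, found

6 moves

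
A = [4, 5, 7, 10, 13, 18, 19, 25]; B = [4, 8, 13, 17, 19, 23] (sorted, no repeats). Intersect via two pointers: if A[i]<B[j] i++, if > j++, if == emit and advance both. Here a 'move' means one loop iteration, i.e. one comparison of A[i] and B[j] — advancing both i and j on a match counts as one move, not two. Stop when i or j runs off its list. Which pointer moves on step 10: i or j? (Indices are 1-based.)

j

[i=1,j=1] 4==4 emit → i++,j++
[i=2,j=2] 5<8 → i++
[i=3,j=2] 7<8 → i++
[i=4,j=2] 10>8 → j++
[i=4,j=3] 10<13 → i++
[i=5,j=3] 13==13 emit → i++,j++
[i=6,j=4] 18>17 → j++
[i=6,j=5] 18<19 → i++
[i=7,j=5] 19==19 emit → i++,j++
[i=8,j=6] 25>23 → j++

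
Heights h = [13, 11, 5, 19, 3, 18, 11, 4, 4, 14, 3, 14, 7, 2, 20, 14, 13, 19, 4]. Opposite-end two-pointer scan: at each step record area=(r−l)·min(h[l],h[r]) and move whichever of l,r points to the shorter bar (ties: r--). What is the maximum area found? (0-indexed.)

[0,18] min(13,4)*18=72 best=72 * → r--
[0,17] min(13,19)*17=221 best=221 * → l++
[1,17] min(11,19)*16=176 best=221 → l++
[2,17] min(5,19)*15=75 best=221 → l++
[3,17] min(19,19)*14=266 best=266 * → r--
[3,16] min(19,13)*13=169 best=266 → r--
[3,15] min(19,14)*12=168 best=266 → r--
[3,14] min(19,20)*11=209 best=266 → l++
[4,14] min(3,20)*10=30 best=266 → l++
[5,14] min(18,20)*9=162 best=266 → l++
[6,14] min(11,20)*8=88 best=266 → l++
[7,14] min(4,20)*7=28 best=266 → l++
[8,14] min(4,20)*6=24 best=266 → l++
[9,14] min(14,20)*5=70 best=266 → l++
[10,14] min(3,20)*4=12 best=266 → l++
[11,14] min(14,20)*3=42 best=266 → l++
[12,14] min(7,20)*2=14 best=266 → l++
[13,14] min(2,20)*1=2 best=266 → l++

max area = 266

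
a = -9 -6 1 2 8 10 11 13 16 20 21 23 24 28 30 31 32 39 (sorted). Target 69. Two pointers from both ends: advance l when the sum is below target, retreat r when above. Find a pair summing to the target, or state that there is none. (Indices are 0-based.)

[0,17] -9+39=30 <69 → l++
[1,17] -6+39=33 <69 → l++
[2,17] 1+39=40 <69 → l++
[3,17] 2+39=41 <69 → l++
[4,17] 8+39=47 <69 → l++
[5,17] 10+39=49 <69 → l++
[6,17] 11+39=50 <69 → l++
[7,17] 13+39=52 <69 → l++
[8,17] 16+39=55 <69 → l++
[9,17] 20+39=59 <69 → l++
[10,17] 21+39=60 <69 → l++
[11,17] 23+39=62 <69 → l++
[12,17] 24+39=63 <69 → l++
[13,17] 28+39=67 <69 → l++
[14,17] 30+39=69 → found

(30, 39)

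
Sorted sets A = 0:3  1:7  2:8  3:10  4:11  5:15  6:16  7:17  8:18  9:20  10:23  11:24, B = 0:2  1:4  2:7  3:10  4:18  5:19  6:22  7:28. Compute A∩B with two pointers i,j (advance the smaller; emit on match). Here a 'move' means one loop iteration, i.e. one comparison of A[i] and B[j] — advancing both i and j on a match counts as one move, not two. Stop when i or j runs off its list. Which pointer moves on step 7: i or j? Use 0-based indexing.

i

i=0 j=0: 3>2, j++
i=0 j=1: 3<4, i++
i=1 j=1: 7>4, j++
i=1 j=2: 7==7 emit, i++,j++
i=2 j=3: 8<10, i++
i=3 j=3: 10==10 emit, i++,j++
i=4 j=4: 11<18, i++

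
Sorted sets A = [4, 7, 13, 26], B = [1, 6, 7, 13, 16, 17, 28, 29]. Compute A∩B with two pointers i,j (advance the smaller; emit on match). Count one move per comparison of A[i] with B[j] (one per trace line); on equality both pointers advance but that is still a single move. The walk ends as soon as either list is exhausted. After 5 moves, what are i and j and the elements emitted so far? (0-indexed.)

i=3, j=4, emitted=[7, 13]

[i=0,j=0] 4>1 → j++
[i=0,j=1] 4<6 → i++
[i=1,j=1] 7>6 → j++
[i=1,j=2] 7==7 emit → i++,j++
[i=2,j=3] 13==13 emit → i++,j++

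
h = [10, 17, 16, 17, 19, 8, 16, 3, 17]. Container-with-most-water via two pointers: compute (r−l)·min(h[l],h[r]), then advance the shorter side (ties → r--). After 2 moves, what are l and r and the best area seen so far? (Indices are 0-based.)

l=0 r=8: min(10,17)*8=80 best=80 *, l++
l=1 r=8: min(17,17)*7=119 best=119 *, r--

l=1, r=7, best area=119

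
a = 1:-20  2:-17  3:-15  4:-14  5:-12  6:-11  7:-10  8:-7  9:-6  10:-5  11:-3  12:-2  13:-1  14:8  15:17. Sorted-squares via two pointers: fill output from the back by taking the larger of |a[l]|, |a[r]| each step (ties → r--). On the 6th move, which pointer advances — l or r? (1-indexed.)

l

[1,15] |-20|>|17| out[15]=400 → l++
[2,15] |-17|<=|17| out[14]=289 → r--
[2,14] |-17|>|8| out[13]=289 → l++
[3,14] |-15|>|8| out[12]=225 → l++
[4,14] |-14|>|8| out[11]=196 → l++
[5,14] |-12|>|8| out[10]=144 → l++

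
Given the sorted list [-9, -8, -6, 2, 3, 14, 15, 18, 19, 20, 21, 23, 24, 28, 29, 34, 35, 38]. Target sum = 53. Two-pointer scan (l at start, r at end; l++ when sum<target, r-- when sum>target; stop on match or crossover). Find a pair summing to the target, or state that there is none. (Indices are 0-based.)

[0,17] -9+38=29 <53 → l++
[1,17] -8+38=30 <53 → l++
[2,17] -6+38=32 <53 → l++
[3,17] 2+38=40 <53 → l++
[4,17] 3+38=41 <53 → l++
[5,17] 14+38=52 <53 → l++
[6,17] 15+38=53 → found

(15, 38)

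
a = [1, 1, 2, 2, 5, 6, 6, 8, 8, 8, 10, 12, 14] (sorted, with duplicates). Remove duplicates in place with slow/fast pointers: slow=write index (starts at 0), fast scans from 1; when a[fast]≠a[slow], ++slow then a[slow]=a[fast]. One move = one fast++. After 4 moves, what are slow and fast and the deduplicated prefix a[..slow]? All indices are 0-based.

slow=0 fast=1: a[fast]=1=a[slow] dup, fast++
slow=0 fast=2: a[fast]=2≠a[slow]=1 write a[1]=2, slow++,fast++
slow=1 fast=3: a[fast]=2=a[slow] dup, fast++
slow=1 fast=4: a[fast]=5≠a[slow]=2 write a[2]=5, slow++,fast++

slow=2, fast=5, prefix=[1, 2, 5]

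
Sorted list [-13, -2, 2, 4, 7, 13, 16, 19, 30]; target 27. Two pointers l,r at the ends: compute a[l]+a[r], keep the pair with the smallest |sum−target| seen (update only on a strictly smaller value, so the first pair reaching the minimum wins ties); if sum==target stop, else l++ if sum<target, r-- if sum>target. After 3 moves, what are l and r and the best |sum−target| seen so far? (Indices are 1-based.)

[1,9] -13+30=17 d=10 * → l++
[2,9] -2+30=28 d=1 * → r--
[2,8] -2+19=17 d=10 → l++

l=3, r=8, best |Δ|=1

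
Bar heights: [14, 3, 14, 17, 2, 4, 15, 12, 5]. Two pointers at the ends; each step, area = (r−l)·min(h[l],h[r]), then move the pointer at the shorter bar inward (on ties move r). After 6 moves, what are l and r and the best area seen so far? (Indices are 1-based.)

l=4, r=6, best area=84

l=1 r=9: min(14,5)*8=40 best=40 *, r--
l=1 r=8: min(14,12)*7=84 best=84 *, r--
l=1 r=7: min(14,15)*6=84 best=84, l++
l=2 r=7: min(3,15)*5=15 best=84, l++
l=3 r=7: min(14,15)*4=56 best=84, l++
l=4 r=7: min(17,15)*3=45 best=84, r--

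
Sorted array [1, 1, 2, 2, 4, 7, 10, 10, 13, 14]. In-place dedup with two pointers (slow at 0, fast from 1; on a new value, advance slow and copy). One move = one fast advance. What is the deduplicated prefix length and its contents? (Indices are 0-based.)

length 7; prefix = [1, 2, 4, 7, 10, 13, 14]

(s=0,f=1) a[fast]=1=a[slow] dup → fast++
(s=0,f=2) a[fast]=2≠a[slow]=1 write a[1]=2 → slow++,fast++
(s=1,f=3) a[fast]=2=a[slow] dup → fast++
(s=1,f=4) a[fast]=4≠a[slow]=2 write a[2]=4 → slow++,fast++
(s=2,f=5) a[fast]=7≠a[slow]=4 write a[3]=7 → slow++,fast++
(s=3,f=6) a[fast]=10≠a[slow]=7 write a[4]=10 → slow++,fast++
(s=4,f=7) a[fast]=10=a[slow] dup → fast++
(s=4,f=8) a[fast]=13≠a[slow]=10 write a[5]=13 → slow++,fast++
(s=5,f=9) a[fast]=14≠a[slow]=13 write a[6]=14 → slow++,fast++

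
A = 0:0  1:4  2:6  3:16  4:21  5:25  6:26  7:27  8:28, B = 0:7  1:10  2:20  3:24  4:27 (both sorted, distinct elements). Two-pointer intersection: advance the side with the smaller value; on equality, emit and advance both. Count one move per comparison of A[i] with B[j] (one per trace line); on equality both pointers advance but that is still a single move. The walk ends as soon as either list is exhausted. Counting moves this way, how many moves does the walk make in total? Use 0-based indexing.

[i=0,j=0] 0<7 → i++
[i=1,j=0] 4<7 → i++
[i=2,j=0] 6<7 → i++
[i=3,j=0] 16>7 → j++
[i=3,j=1] 16>10 → j++
[i=3,j=2] 16<20 → i++
[i=4,j=2] 21>20 → j++
[i=4,j=3] 21<24 → i++
[i=5,j=3] 25>24 → j++
[i=5,j=4] 25<27 → i++
[i=6,j=4] 26<27 → i++
[i=7,j=4] 27==27 emit → i++,j++

12 moves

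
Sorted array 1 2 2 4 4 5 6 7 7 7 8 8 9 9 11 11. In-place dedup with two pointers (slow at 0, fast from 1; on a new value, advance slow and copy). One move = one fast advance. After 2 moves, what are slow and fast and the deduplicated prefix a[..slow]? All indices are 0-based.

slow=0 fast=1: a[fast]=2≠a[slow]=1 write a[1]=2, slow++,fast++
slow=1 fast=2: a[fast]=2=a[slow] dup, fast++

slow=1, fast=3, prefix=[1, 2]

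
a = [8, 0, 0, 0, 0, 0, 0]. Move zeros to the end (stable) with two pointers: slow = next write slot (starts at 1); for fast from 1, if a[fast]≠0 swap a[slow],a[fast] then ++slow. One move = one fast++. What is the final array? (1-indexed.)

[8, 0, 0, 0, 0, 0, 0]

slow=1 fast=1: a[fast]=8≠0 swap→a[1]=8, slow++,fast++
slow=2 fast=2: a[fast]=0, fast++
slow=2 fast=3: a[fast]=0, fast++
slow=2 fast=4: a[fast]=0, fast++
slow=2 fast=5: a[fast]=0, fast++
slow=2 fast=6: a[fast]=0, fast++
slow=2 fast=7: a[fast]=0, fast++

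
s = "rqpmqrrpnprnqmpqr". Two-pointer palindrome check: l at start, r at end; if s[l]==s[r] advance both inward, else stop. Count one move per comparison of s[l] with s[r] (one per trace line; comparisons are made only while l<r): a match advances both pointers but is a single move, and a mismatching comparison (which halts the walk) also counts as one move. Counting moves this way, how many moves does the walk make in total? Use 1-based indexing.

6 moves

l=1 r=17: 'r'=='r', l++,r--
l=2 r=16: 'q'=='q', l++,r--
l=3 r=15: 'p'=='p', l++,r--
l=4 r=14: 'm'=='m', l++,r--
l=5 r=13: 'q'=='q', l++,r--
l=6 r=12: 'r'!='n', stop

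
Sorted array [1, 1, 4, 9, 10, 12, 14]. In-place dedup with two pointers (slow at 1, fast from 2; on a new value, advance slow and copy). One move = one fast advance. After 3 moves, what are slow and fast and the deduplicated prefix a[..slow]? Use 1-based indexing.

slow=1 fast=2: a[fast]=1=a[slow] dup, fast++
slow=1 fast=3: a[fast]=4≠a[slow]=1 write a[2]=4, slow++,fast++
slow=2 fast=4: a[fast]=9≠a[slow]=4 write a[3]=9, slow++,fast++

slow=3, fast=5, prefix=[1, 4, 9]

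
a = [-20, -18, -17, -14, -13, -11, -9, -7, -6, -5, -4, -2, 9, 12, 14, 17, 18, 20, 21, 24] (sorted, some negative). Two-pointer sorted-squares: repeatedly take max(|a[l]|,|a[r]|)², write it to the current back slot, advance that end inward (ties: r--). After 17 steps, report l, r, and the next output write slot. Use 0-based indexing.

l=0 r=19: |-20|<=|24| out[19]=576, r--
l=0 r=18: |-20|<=|21| out[18]=441, r--
l=0 r=17: |-20|<=|20| out[17]=400, r--
l=0 r=16: |-20|>|18| out[16]=400, l++
l=1 r=16: |-18|<=|18| out[15]=324, r--
l=1 r=15: |-18|>|17| out[14]=324, l++
l=2 r=15: |-17|<=|17| out[13]=289, r--
l=2 r=14: |-17|>|14| out[12]=289, l++
l=3 r=14: |-14|<=|14| out[11]=196, r--
l=3 r=13: |-14|>|12| out[10]=196, l++
l=4 r=13: |-13|>|12| out[9]=169, l++
l=5 r=13: |-11|<=|12| out[8]=144, r--
l=5 r=12: |-11|>|9| out[7]=121, l++
l=6 r=12: |-9|<=|9| out[6]=81, r--
l=6 r=11: |-9|>|-2| out[5]=81, l++
l=7 r=11: |-7|>|-2| out[4]=49, l++
l=8 r=11: |-6|>|-2| out[3]=36, l++

l=9, r=11, next write slot=2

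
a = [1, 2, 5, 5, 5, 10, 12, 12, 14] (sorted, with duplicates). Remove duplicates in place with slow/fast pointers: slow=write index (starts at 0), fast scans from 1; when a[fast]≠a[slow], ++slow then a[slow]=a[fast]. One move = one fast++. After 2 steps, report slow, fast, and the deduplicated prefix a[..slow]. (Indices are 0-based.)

slow=2, fast=3, prefix=[1, 2, 5]

(s=0,f=1) a[fast]=2≠a[slow]=1 write a[1]=2 → slow++,fast++
(s=1,f=2) a[fast]=5≠a[slow]=2 write a[2]=5 → slow++,fast++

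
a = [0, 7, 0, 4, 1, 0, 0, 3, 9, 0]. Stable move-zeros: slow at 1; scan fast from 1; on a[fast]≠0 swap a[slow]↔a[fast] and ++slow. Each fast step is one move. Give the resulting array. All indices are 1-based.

(s=1,f=1) a[fast]=0 → fast++
(s=1,f=2) a[fast]=7≠0 swap→a[1]=7 → slow++,fast++
(s=2,f=3) a[fast]=0 → fast++
(s=2,f=4) a[fast]=4≠0 swap→a[2]=4 → slow++,fast++
(s=3,f=5) a[fast]=1≠0 swap→a[3]=1 → slow++,fast++
(s=4,f=6) a[fast]=0 → fast++
(s=4,f=7) a[fast]=0 → fast++
(s=4,f=8) a[fast]=3≠0 swap→a[4]=3 → slow++,fast++
(s=5,f=9) a[fast]=9≠0 swap→a[5]=9 → slow++,fast++
(s=6,f=10) a[fast]=0 → fast++

[7, 4, 1, 3, 9, 0, 0, 0, 0, 0]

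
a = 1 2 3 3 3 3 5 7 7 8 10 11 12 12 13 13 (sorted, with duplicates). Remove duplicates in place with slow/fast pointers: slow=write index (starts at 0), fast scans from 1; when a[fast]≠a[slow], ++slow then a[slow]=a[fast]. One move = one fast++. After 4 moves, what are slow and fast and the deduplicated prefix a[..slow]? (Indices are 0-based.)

slow=2, fast=5, prefix=[1, 2, 3]

slow=0 fast=1: a[fast]=2≠a[slow]=1 write a[1]=2, slow++,fast++
slow=1 fast=2: a[fast]=3≠a[slow]=2 write a[2]=3, slow++,fast++
slow=2 fast=3: a[fast]=3=a[slow] dup, fast++
slow=2 fast=4: a[fast]=3=a[slow] dup, fast++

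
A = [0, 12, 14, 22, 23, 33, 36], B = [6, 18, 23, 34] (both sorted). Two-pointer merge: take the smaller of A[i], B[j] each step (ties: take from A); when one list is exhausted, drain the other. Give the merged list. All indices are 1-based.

[i=1,j=1] A[i]=0<=B[j]=6 take 0 → i++
[i=2,j=1] A[i]=12>B[j]=6 take 6 → j++
[i=2,j=2] A[i]=12<=B[j]=18 take 12 → i++
[i=3,j=2] A[i]=14<=B[j]=18 take 14 → i++
[i=4,j=2] A[i]=22>B[j]=18 take 18 → j++
[i=4,j=3] A[i]=22<=B[j]=23 take 22 → i++
[i=5,j=3] A[i]=23<=B[j]=23 take 23 → i++
[i=6,j=3] A[i]=33>B[j]=23 take 23 → j++
[i=6,j=4] A[i]=33<=B[j]=34 take 33 → i++
[i=7,j=4] A[i]=36>B[j]=34 take 34 → j++
[i=7,j=5] B done, take A[i]=36 → i++

[0, 6, 12, 14, 18, 22, 23, 23, 33, 34, 36]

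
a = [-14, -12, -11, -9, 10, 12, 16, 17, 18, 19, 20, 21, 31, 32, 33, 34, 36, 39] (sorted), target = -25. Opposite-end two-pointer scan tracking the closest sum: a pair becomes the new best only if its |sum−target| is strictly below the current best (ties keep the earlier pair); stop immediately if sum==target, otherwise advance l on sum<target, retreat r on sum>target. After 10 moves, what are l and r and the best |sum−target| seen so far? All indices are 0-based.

l=0, r=7, best |Δ|=29

[0,17] -14+39=25 d=50 * → r--
[0,16] -14+36=22 d=47 * → r--
[0,15] -14+34=20 d=45 * → r--
[0,14] -14+33=19 d=44 * → r--
[0,13] -14+32=18 d=43 * → r--
[0,12] -14+31=17 d=42 * → r--
[0,11] -14+21=7 d=32 * → r--
[0,10] -14+20=6 d=31 * → r--
[0,9] -14+19=5 d=30 * → r--
[0,8] -14+18=4 d=29 * → r--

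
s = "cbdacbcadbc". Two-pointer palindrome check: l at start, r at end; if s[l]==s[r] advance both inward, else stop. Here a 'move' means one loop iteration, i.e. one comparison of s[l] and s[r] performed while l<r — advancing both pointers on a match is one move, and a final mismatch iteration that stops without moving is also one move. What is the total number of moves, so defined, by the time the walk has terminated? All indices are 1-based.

5 moves

[1,11] 'c'=='c' → l++,r--
[2,10] 'b'=='b' → l++,r--
[3,9] 'd'=='d' → l++,r--
[4,8] 'a'=='a' → l++,r--
[5,7] 'c'=='c' → l++,r--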